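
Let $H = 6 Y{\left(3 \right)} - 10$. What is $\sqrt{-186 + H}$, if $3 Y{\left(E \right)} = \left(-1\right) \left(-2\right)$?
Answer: $8 i \sqrt{3} \approx 13.856 i$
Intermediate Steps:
$Y{\left(E \right)} = \frac{2}{3}$ ($Y{\left(E \right)} = \frac{\left(-1\right) \left(-2\right)}{3} = \frac{1}{3} \cdot 2 = \frac{2}{3}$)
$H = -6$ ($H = 6 \cdot \frac{2}{3} - 10 = 4 - 10 = -6$)
$\sqrt{-186 + H} = \sqrt{-186 - 6} = \sqrt{-192} = 8 i \sqrt{3}$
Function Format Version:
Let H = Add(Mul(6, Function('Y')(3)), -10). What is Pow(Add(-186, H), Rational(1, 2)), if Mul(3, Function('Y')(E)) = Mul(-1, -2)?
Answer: Mul(8, I, Pow(3, Rational(1, 2))) ≈ Mul(13.856, I)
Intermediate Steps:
Function('Y')(E) = Rational(2, 3) (Function('Y')(E) = Mul(Rational(1, 3), Mul(-1, -2)) = Mul(Rational(1, 3), 2) = Rational(2, 3))
H = -6 (H = Add(Mul(6, Rational(2, 3)), -10) = Add(4, -10) = -6)
Pow(Add(-186, H), Rational(1, 2)) = Pow(Add(-186, -6), Rational(1, 2)) = Pow(-192, Rational(1, 2)) = Mul(8, I, Pow(3, Rational(1, 2)))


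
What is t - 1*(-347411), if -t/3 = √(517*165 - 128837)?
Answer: 347411 - 6*I*√10883 ≈ 3.4741e+5 - 625.93*I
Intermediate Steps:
t = -6*I*√10883 (t = -3*√(517*165 - 128837) = -3*√(85305 - 128837) = -6*I*√10883 ≈ -625.93*I)
t - 1*(-347411) = -6*I*√10883 - 1*(-347411) = -6*I*√10883 + 347411 = 347411 - 6*I*√10883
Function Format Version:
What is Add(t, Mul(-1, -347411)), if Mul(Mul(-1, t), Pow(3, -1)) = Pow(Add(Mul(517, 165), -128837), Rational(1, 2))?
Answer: Add(347411, Mul(-6, I, Pow(10883, Rational(1, 2)))) ≈ Add(3.4741e+5, Mul(-625.93, I))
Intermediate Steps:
t = Mul(-6, I, Pow(10883, Rational(1, 2))) (t = Mul(-3, Pow(Add(Mul(517, 165), -128837), Rational(1, 2))) = Mul(-3, Pow(Add(85305, -128837), Rational(1, 2))) = Mul(-3, Pow(-43532, Rational(1, 2))) = Mul(-3, Mul(2, I, Pow(10883, Rational(1, 2)))) = Mul(-6, I, Pow(10883, Rational(1, 2))) ≈ Mul(-625.93, I))
Add(t, Mul(-1, -347411)) = Add(Mul(-6, I, Pow(10883, Rational(1, 2))), Mul(-1, -347411)) = Add(Mul(-6, I, Pow(10883, Rational(1, 2))), 347411) = Add(347411, Mul(-6, I, Pow(10883, Rational(1, 2))))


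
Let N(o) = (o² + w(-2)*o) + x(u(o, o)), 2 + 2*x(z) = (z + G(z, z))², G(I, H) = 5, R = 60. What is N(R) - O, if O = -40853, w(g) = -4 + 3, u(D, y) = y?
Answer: 93009/2 ≈ 46505.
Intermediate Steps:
w(g) = -1
x(z) = -1 + (5 + z)²/2 (x(z) = -1 + (z + 5)²/2 = -1 + (5 + z)²/2)
N(o) = -1 + o² + (5 + o)²/2 - o (N(o) = (o² - o) + (-1 + (5 + o)²/2) = -1 + o² + (5 + o)²/2 - o)
N(R) - O = (23/2 + 4*60 + (3/2)*60²) - 1*(-40853) = (23/2 + 240 + (3/2)*3600) + 40853 = (23/2 + 240 + 5400) + 40853 = 11303/2 + 40853 = 93009/2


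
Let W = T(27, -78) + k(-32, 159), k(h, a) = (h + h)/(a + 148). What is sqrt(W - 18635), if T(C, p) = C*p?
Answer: I*sqrt(1954838157)/307 ≈ 144.02*I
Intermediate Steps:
k(h, a) = 2*h/(148 + a) (k(h, a) = (2*h)/(148 + a) = 2*h/(148 + a))
W = -646606/307 (W = 27*(-78) + 2*(-32)/(148 + 159) = -2106 + 2*(-32)/307 = -2106 + 2*(-32)*(1/307) = -2106 - 64/307 = -646606/307 ≈ -2106.2)
sqrt(W - 18635) = sqrt(-646606/307 - 18635) = sqrt(-6367551/307) = I*sqrt(1954838157)/307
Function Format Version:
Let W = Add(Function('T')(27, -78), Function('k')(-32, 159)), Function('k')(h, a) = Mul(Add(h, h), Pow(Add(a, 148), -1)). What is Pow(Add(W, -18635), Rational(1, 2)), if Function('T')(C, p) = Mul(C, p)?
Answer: Mul(Rational(1, 307), I, Pow(1954838157, Rational(1, 2))) ≈ Mul(144.02, I)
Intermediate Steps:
Function('k')(h, a) = Mul(2, h, Pow(Add(148, a), -1)) (Function('k')(h, a) = Mul(Mul(2, h), Pow(Add(148, a), -1)) = Mul(2, h, Pow(Add(148, a), -1)))
W = Rational(-646606, 307) (W = Add(Mul(27, -78), Mul(2, -32, Pow(Add(148, 159), -1))) = Add(-2106, Mul(2, -32, Pow(307, -1))) = Add(-2106, Mul(2, -32, Rational(1, 307))) = Add(-2106, Rational(-64, 307)) = Rational(-646606, 307) ≈ -2106.2)
Pow(Add(W, -18635), Rational(1, 2)) = Pow(Add(Rational(-646606, 307), -18635), Rational(1, 2)) = Pow(Rational(-6367551, 307), Rational(1, 2)) = Mul(Rational(1, 307), I, Pow(1954838157, Rational(1, 2)))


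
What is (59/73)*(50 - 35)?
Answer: 885/73 ≈ 12.123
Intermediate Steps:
(59/73)*(50 - 35) = (59*(1/73))*15 = (59/73)*15 = 885/73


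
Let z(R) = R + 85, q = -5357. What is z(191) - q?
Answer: 5633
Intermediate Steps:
z(R) = 85 + R
z(191) - q = (85 + 191) - 1*(-5357) = 276 + 5357 = 5633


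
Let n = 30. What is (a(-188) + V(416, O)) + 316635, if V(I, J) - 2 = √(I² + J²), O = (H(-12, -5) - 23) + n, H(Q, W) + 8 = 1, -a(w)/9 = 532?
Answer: 312265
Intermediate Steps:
a(w) = -4788 (a(w) = -9*532 = -4788)
H(Q, W) = -7 (H(Q, W) = -8 + 1 = -7)
O = 0 (O = (-7 - 23) + 30 = -30 + 30 = 0)
V(I, J) = 2 + √(I² + J²)
(a(-188) + V(416, O)) + 316635 = (-4788 + (2 + √(416² + 0²))) + 316635 = (-4788 + (2 + √(173056 + 0))) + 316635 = (-4788 + (2 + √173056)) + 316635 = (-4788 + (2 + 416)) + 316635 = (-4788 + 418) + 316635 = -4370 + 316635 = 312265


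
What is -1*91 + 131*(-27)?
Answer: -3628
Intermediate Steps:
-1*91 + 131*(-27) = -91 - 3537 = -3628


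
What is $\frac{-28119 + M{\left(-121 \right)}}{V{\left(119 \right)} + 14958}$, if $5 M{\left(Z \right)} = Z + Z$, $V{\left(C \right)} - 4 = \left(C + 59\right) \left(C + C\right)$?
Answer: $- \frac{140837}{286630} \approx -0.49135$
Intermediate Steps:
$V{\left(C \right)} = 4 + 2 C \left(59 + C\right)$ ($V{\left(C \right)} = 4 + \left(C + 59\right) \left(C + C\right) = 4 + \left(59 + C\right) 2 C = 4 + 2 C \left(59 + C\right)$)
$M{\left(Z \right)} = \frac{2 Z}{5}$ ($M{\left(Z \right)} = \frac{Z + Z}{5} = \frac{2 Z}{5}$)
$\frac{-28119 + M{\left(-121 \right)}}{V{\left(119 \right)} + 14958} = \frac{-28119 + \frac{2}{5} \left(-121\right)}{\left(4 + 2 \cdot 119^{2} + 118 \cdot 119\right) + 14958} = \frac{-28119 - \frac{242}{5}}{\left(4 + 2 \cdot 14161 + 14042\right) + 14958} = - \frac{140837}{5 \left(\left(4 + 28322 + 14042\right) + 14958\right)} = - \frac{140837}{5 \left(42368 + 14958\right)} = - \frac{140837}{5 \cdot 57326} = \left(- \frac{140837}{5}\right) \frac{1}{57326} = - \frac{140837}{286630}$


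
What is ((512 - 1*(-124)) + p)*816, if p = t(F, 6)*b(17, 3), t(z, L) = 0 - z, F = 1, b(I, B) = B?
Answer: 516528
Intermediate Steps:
t(z, L) = -z
p = -3 (p = -1*1*3 = -1*3 = -3)
((512 - 1*(-124)) + p)*816 = ((512 - 1*(-124)) - 3)*816 = ((512 + 124) - 3)*816 = (636 - 3)*816 = 633*816 = 516528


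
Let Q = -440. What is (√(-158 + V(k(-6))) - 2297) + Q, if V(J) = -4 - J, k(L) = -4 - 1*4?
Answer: -2737 + I*√154 ≈ -2737.0 + 12.41*I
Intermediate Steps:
k(L) = -8 (k(L) = -4 - 4 = -8)
(√(-158 + V(k(-6))) - 2297) + Q = (√(-158 + (-4 - 1*(-8))) - 2297) - 440 = (√(-158 + (-4 + 8)) - 2297) - 440 = (√(-158 + 4) - 2297) - 440 = (√(-154) - 2297) - 440 = (I*√154 - 2297) - 440 = (-2297 + I*√154) - 440 = -2737 + I*√154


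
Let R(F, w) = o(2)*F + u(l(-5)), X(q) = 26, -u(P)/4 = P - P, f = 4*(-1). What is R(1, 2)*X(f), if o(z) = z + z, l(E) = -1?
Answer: 104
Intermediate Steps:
o(z) = 2*z
f = -4
u(P) = 0 (u(P) = -4*(P - P) = -4*0 = 0)
R(F, w) = 4*F (R(F, w) = (2*2)*F + 0 = 4*F + 0 = 4*F)
R(1, 2)*X(f) = (4*1)*26 = 4*26 = 104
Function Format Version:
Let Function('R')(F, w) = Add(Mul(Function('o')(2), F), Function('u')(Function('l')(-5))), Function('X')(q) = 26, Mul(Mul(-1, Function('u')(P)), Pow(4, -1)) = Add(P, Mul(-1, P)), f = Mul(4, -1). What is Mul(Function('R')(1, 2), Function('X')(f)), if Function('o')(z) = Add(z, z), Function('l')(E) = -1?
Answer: 104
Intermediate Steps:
Function('o')(z) = Mul(2, z)
f = -4
Function('u')(P) = 0 (Function('u')(P) = Mul(-4, Add(P, Mul(-1, P))) = Mul(-4, 0) = 0)
Function('R')(F, w) = Mul(4, F) (Function('R')(F, w) = Add(Mul(Mul(2, 2), F), 0) = Add(Mul(4, F), 0) = Mul(4, F))
Mul(Function('R')(1, 2), Function('X')(f)) = Mul(Mul(4, 1), 26) = Mul(4, 26) = 104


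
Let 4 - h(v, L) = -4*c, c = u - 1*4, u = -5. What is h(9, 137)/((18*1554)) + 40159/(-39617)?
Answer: -281148823/277041681 ≈ -1.0148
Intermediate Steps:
c = -9 (c = -5 - 1*4 = -5 - 4 = -9)
h(v, L) = -32 (h(v, L) = 4 - (-4)*(-9) = 4 - 1*36 = 4 - 36 = -32)
h(9, 137)/((18*1554)) + 40159/(-39617) = -32/(18*1554) + 40159/(-39617) = -32/27972 + 40159*(-1/39617) = -32*1/27972 - 40159/39617 = -8/6993 - 40159/39617 = -281148823/277041681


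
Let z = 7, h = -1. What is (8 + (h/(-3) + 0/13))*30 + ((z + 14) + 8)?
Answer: 279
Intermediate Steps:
(8 + (h/(-3) + 0/13))*30 + ((z + 14) + 8) = (8 + (-1/(-3) + 0/13))*30 + ((7 + 14) + 8) = (8 + (-1*(-⅓) + 0*(1/13)))*30 + (21 + 8) = (8 + (⅓ + 0))*30 + 29 = (8 + ⅓)*30 + 29 = (25/3)*30 + 29 = 250 + 29 = 279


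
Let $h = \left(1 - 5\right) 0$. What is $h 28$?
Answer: $0$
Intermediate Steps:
$h = 0$ ($h = \left(-4\right) 0 = 0$)
$h 28 = 0 \cdot 28 = 0$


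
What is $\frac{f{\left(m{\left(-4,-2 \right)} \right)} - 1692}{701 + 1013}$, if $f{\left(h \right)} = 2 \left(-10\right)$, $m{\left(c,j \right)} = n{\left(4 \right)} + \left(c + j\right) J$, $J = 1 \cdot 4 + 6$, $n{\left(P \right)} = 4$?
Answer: $- \frac{856}{857} \approx -0.99883$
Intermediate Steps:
$J = 10$ ($J = 4 + 6 = 10$)
$m{\left(c,j \right)} = 4 + 10 c + 10 j$ ($m{\left(c,j \right)} = 4 + \left(c + j\right) 10 = 4 + \left(10 c + 10 j\right) = 4 + 10 c + 10 j$)
$f{\left(h \right)} = -20$
$\frac{f{\left(m{\left(-4,-2 \right)} \right)} - 1692}{701 + 1013} = \frac{-20 - 1692}{701 + 1013} = - \frac{1712}{1714} = \left(-1712\right) \frac{1}{1714} = - \frac{856}{857}$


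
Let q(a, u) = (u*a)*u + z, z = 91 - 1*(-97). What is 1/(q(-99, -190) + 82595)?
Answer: -1/3491117 ≈ -2.8644e-7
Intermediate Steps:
z = 188 (z = 91 + 97 = 188)
q(a, u) = 188 + a*u**2 (q(a, u) = (u*a)*u + 188 = (a*u)*u + 188 = a*u**2 + 188 = 188 + a*u**2)
1/(q(-99, -190) + 82595) = 1/((188 - 99*(-190)**2) + 82595) = 1/((188 - 99*36100) + 82595) = 1/((188 - 3573900) + 82595) = 1/(-3573712 + 82595) = 1/(-3491117) = -1/3491117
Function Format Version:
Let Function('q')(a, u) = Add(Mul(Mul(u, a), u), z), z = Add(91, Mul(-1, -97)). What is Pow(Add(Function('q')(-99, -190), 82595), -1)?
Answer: Rational(-1, 3491117) ≈ -2.8644e-7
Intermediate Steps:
z = 188 (z = Add(91, 97) = 188)
Function('q')(a, u) = Add(188, Mul(a, Pow(u, 2))) (Function('q')(a, u) = Add(Mul(Mul(u, a), u), 188) = Add(Mul(Mul(a, u), u), 188) = Add(Mul(a, Pow(u, 2)), 188) = Add(188, Mul(a, Pow(u, 2))))
Pow(Add(Function('q')(-99, -190), 82595), -1) = Pow(Add(Add(188, Mul(-99, Pow(-190, 2))), 82595), -1) = Pow(Add(Add(188, Mul(-99, 36100)), 82595), -1) = Pow(Add(Add(188, -3573900), 82595), -1) = Pow(Add(-3573712, 82595), -1) = Pow(-3491117, -1) = Rational(-1, 3491117)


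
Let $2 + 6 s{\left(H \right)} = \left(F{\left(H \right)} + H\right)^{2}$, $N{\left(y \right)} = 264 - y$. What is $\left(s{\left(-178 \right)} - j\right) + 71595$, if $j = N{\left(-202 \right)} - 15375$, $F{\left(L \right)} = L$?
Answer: $\frac{322879}{3} \approx 1.0763 \cdot 10^{5}$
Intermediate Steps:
$s{\left(H \right)} = - \frac{1}{3} + \frac{2 H^{2}}{3}$ ($s{\left(H \right)} = - \frac{1}{3} + \frac{\left(H + H\right)^{2}}{6} = - \frac{1}{3} + \frac{\left(2 H\right)^{2}}{6} = - \frac{1}{3} + \frac{4 H^{2}}{6} = - \frac{1}{3} + \frac{2 H^{2}}{3}$)
$j = -14909$ ($j = \left(264 - -202\right) - 15375 = \left(264 + 202\right) - 15375 = 466 - 15375 = -14909$)
$\left(s{\left(-178 \right)} - j\right) + 71595 = \left(\left(- \frac{1}{3} + \frac{2 \left(-178\right)^{2}}{3}\right) - -14909\right) + 71595 = \left(\left(- \frac{1}{3} + \frac{2}{3} \cdot 31684\right) + 14909\right) + 71595 = \left(\left(- \frac{1}{3} + \frac{63368}{3}\right) + 14909\right) + 71595 = \left(\frac{63367}{3} + 14909\right) + 71595 = \frac{108094}{3} + 71595 = \frac{322879}{3}$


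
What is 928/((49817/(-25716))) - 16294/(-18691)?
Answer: -445238679370/931129547 ≈ -478.17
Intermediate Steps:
928/((49817/(-25716))) - 16294/(-18691) = 928/((49817*(-1/25716))) - 16294*(-1/18691) = 928/(-49817/25716) + 16294/18691 = 928*(-25716/49817) + 16294/18691 = -23864448/49817 + 16294/18691 = -445238679370/931129547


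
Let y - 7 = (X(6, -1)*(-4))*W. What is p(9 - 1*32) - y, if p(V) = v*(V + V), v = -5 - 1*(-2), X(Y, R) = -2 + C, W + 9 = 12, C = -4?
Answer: 59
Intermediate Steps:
W = 3 (W = -9 + 12 = 3)
X(Y, R) = -6 (X(Y, R) = -2 - 4 = -6)
v = -3 (v = -5 + 2 = -3)
p(V) = -6*V (p(V) = -3*(V + V) = -6*V)
y = 79 (y = 7 - 6*(-4)*3 = 7 + 24*3 = 7 + 72 = 79)
p(9 - 1*32) - y = -6*(9 - 1*32) - 1*79 = -6*(9 - 32) - 79 = -6*(-23) - 79 = 138 - 79 = 59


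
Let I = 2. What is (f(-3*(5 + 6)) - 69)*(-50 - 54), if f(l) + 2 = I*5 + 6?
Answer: 5720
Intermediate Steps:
f(l) = 14 (f(l) = -2 + (2*5 + 6) = -2 + (10 + 6) = -2 + 16 = 14)
(f(-3*(5 + 6)) - 69)*(-50 - 54) = (14 - 69)*(-50 - 54) = -55*(-104) = 5720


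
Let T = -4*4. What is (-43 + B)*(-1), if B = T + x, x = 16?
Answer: 43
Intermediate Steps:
T = -16
B = 0 (B = -16 + 16 = 0)
(-43 + B)*(-1) = (-43 + 0)*(-1) = -43*(-1) = 43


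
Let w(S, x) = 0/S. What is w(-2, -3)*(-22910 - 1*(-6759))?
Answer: 0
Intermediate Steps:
w(S, x) = 0
w(-2, -3)*(-22910 - 1*(-6759)) = 0*(-22910 - 1*(-6759)) = 0*(-22910 + 6759) = 0*(-16151) = 0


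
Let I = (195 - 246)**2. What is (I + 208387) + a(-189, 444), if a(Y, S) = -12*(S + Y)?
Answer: 207928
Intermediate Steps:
a(Y, S) = -12*S - 12*Y
I = 2601 (I = (-51)**2 = 2601)
(I + 208387) + a(-189, 444) = (2601 + 208387) + (-12*444 - 12*(-189)) = 210988 + (-5328 + 2268) = 210988 - 3060 = 207928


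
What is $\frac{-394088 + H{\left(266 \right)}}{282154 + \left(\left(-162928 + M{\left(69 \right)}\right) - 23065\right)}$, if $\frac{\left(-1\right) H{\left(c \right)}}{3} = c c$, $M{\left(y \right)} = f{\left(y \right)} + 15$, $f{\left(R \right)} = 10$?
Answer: $- \frac{17834}{2829} \approx -6.304$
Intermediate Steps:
$M{\left(y \right)} = 25$ ($M{\left(y \right)} = 10 + 15 = 25$)
$H{\left(c \right)} = - 3 c^{2}$ ($H{\left(c \right)} = - 3 c c = - 3 c^{2}$)
$\frac{-394088 + H{\left(266 \right)}}{282154 + \left(\left(-162928 + M{\left(69 \right)}\right) - 23065\right)} = \frac{-394088 - 3 \cdot 266^{2}}{282154 + \left(\left(-162928 + 25\right) - 23065\right)} = \frac{-394088 - 212268}{282154 - 185968} = - \frac{606356}{96186} = \left(-606356\right) \frac{1}{96186} = - \frac{17834}{2829}$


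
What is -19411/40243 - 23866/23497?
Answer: -202362815/135084253 ≈ -1.4980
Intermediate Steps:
-19411/40243 - 23866/23497 = -19411*1/40243 - 23866*1/23497 = -2773/5749 - 23866/23497 = -202362815/135084253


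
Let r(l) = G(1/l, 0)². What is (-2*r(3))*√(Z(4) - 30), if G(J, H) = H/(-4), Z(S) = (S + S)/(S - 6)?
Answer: 0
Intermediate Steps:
Z(S) = 2*S/(-6 + S) (Z(S) = (2*S)/(-6 + S) = 2*S/(-6 + S))
G(J, H) = -H/4 (G(J, H) = H*(-¼) = -H/4)
r(l) = 0 (r(l) = (-¼*0)² = 0² = 0)
(-2*r(3))*√(Z(4) - 30) = (-2*0)*√(2*4/(-6 + 4) - 30) = 0*√(2*4/(-2) - 30) = 0*√(2*4*(-½) - 30) = 0*√(-4 - 30) = 0*√(-34) = 0*(I*√34) = 0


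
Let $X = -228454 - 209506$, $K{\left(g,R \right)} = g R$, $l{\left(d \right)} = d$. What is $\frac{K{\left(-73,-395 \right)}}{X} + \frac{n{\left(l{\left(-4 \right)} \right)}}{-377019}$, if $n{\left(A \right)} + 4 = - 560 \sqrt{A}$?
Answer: $- \frac{2173918205}{33023848248} + \frac{1120 i}{377019} \approx -0.065829 + 0.0029707 i$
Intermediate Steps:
$n{\left(A \right)} = -4 - 560 \sqrt{A}$
$K{\left(g,R \right)} = R g$
$X = -437960$
$\frac{K{\left(-73,-395 \right)}}{X} + \frac{n{\left(l{\left(-4 \right)} \right)}}{-377019} = \frac{\left(-395\right) \left(-73\right)}{-437960} + \frac{-4 - 560 \sqrt{-4}}{-377019} = 28835 \left(- \frac{1}{437960}\right) + \left(-4 - 560 \cdot 2 i\right) \left(- \frac{1}{377019}\right) = - \frac{5767}{87592} + \left(-4 - 1120 i\right) \left(- \frac{1}{377019}\right) = - \frac{5767}{87592} + \left(\frac{4}{377019} + \frac{1120 i}{377019}\right) = - \frac{2173918205}{33023848248} + \frac{1120 i}{377019}$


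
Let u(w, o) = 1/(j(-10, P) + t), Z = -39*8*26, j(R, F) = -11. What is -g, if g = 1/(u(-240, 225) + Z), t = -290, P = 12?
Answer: 301/2441713 ≈ 0.00012327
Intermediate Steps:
Z = -8112 (Z = -312*26 = -8112)
u(w, o) = -1/301 (u(w, o) = 1/(-11 - 290) = 1/(-301) = -1/301)
g = -301/2441713 (g = 1/(-1/301 - 8112) = 1/(-2441713/301) = -301/2441713 ≈ -0.00012327)
-g = -1*(-301/2441713) = 301/2441713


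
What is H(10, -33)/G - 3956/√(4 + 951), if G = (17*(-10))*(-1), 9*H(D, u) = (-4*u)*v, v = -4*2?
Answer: -176/255 - 3956*√955/955 ≈ -128.70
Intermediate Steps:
v = -8 (v = -1*8 = -8)
H(D, u) = 32*u/9 (H(D, u) = (-4*u*(-8))/9 = (32*u)/9 = 32*u/9)
G = 170 (G = -170*(-1) = 170)
H(10, -33)/G - 3956/√(4 + 951) = ((32/9)*(-33))/170 - 3956/√(4 + 951) = -352/3*1/170 - 3956*√955/955 = -176/255 - 3956*√955/955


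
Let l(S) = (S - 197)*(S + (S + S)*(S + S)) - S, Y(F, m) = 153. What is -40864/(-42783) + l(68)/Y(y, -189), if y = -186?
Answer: -2008853000/128349 ≈ -15651.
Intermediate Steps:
l(S) = -S + (-197 + S)*(S + 4*S²) (l(S) = (-197 + S)*(S + (2*S)*(2*S)) - S = (-197 + S)*(S + 4*S²) - S = -S + (-197 + S)*(S + 4*S²))
-40864/(-42783) + l(68)/Y(y, -189) = -40864/(-42783) + (68*(-198 - 787*68 + 4*68²))/153 = -40864*(-1/42783) + (68*(-198 - 53516 + 4*4624))*(1/153) = 40864/42783 + (68*(-198 - 53516 + 18496))*(1/153) = 40864/42783 + (68*(-35218))*(1/153) = 40864/42783 - 2394824*1/153 = 40864/42783 - 140872/9 = -2008853000/128349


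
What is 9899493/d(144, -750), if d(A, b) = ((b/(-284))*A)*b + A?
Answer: -234288001/6746592 ≈ -34.727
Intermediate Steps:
d(A, b) = A - A*b²/284 (d(A, b) = ((b*(-1/284))*A)*b + A = ((-b/284)*A)*b + A = (-A*b/284)*b + A = -A*b²/284 + A = A - A*b²/284)
9899493/d(144, -750) = 9899493/(((1/284)*144*(284 - 1*(-750)²))) = 9899493/(((1/284)*144*(284 - 1*562500))) = 9899493/(((1/284)*144*(284 - 562500))) = 9899493/(((1/284)*144*(-562216))) = 9899493/(-20239776/71) = 9899493*(-71/20239776) = -234288001/6746592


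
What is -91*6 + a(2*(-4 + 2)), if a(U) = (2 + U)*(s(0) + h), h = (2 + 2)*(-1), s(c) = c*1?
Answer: -538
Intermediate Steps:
s(c) = c
h = -4 (h = 4*(-1) = -4)
a(U) = -8 - 4*U (a(U) = (2 + U)*(0 - 4) = (2 + U)*(-4) = -8 - 4*U)
-91*6 + a(2*(-4 + 2)) = -91*6 + (-8 - 8*(-4 + 2)) = -546 + (-8 - 8*(-2)) = -546 + (-8 - 4*(-4)) = -546 + (-8 + 16) = -546 + 8 = -538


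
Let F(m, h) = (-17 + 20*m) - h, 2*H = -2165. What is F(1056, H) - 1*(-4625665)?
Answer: 9295701/2 ≈ 4.6478e+6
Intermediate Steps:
H = -2165/2 (H = (½)*(-2165) = -2165/2 ≈ -1082.5)
F(m, h) = -17 - h + 20*m
F(1056, H) - 1*(-4625665) = (-17 - 1*(-2165/2) + 20*1056) - 1*(-4625665) = (-17 + 2165/2 + 21120) + 4625665 = 44371/2 + 4625665 = 9295701/2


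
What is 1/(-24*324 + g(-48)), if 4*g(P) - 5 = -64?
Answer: -4/31163 ≈ -0.00012836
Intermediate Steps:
g(P) = -59/4 (g(P) = 5/4 + (1/4)*(-64) = 5/4 - 16 = -59/4)
1/(-24*324 + g(-48)) = 1/(-24*324 - 59/4) = 1/(-7776 - 59/4) = 1/(-31163/4) = -4/31163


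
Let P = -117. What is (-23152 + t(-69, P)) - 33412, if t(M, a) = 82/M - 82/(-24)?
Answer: -5203683/92 ≈ -56562.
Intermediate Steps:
t(M, a) = 41/12 + 82/M (t(M, a) = 82/M - 82*(-1/24) = 82/M + 41/12 = 41/12 + 82/M)
(-23152 + t(-69, P)) - 33412 = (-23152 + (41/12 + 82/(-69))) - 33412 = (-23152 + (41/12 + 82*(-1/69))) - 33412 = (-23152 + (41/12 - 82/69)) - 33412 = (-23152 + 205/92) - 33412 = -2129779/92 - 33412 = -5203683/92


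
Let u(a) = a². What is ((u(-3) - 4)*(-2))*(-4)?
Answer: 40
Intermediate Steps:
((u(-3) - 4)*(-2))*(-4) = (((-3)² - 4)*(-2))*(-4) = ((9 - 4)*(-2))*(-4) = (5*(-2))*(-4) = -10*(-4) = 40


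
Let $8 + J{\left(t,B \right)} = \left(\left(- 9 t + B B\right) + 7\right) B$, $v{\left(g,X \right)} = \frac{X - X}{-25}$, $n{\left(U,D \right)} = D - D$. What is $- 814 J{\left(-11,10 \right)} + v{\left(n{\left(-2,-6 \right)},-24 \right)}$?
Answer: $-1670328$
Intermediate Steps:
$n{\left(U,D \right)} = 0$
$v{\left(g,X \right)} = 0$ ($v{\left(g,X \right)} = 0 \left(- \frac{1}{25}\right) = 0$)
$J{\left(t,B \right)} = -8 + B \left(7 + B^{2} - 9 t\right)$ ($J{\left(t,B \right)} = -8 + \left(\left(- 9 t + B B\right) + 7\right) B = -8 + \left(\left(- 9 t + B^{2}\right) + 7\right) B = -8 + \left(\left(B^{2} - 9 t\right) + 7\right) B = -8 + \left(7 + B^{2} - 9 t\right) B = -8 + B \left(7 + B^{2} - 9 t\right)$)
$- 814 J{\left(-11,10 \right)} + v{\left(n{\left(-2,-6 \right)},-24 \right)} = - 814 \left(-8 + 10^{3} + 7 \cdot 10 - 90 \left(-11\right)\right) + 0 = - 814 \left(-8 + 1000 + 70 + 990\right) + 0 = \left(-814\right) 2052 + 0 = -1670328 + 0 = -1670328$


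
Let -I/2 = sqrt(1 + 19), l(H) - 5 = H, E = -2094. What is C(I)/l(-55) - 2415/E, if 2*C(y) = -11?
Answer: 44089/34900 ≈ 1.2633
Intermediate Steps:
l(H) = 5 + H
I = -4*sqrt(5) (I = -2*sqrt(1 + 19) = -4*sqrt(5) ≈ -8.9443)
C(y) = -11/2 (C(y) = (1/2)*(-11) = -11/2)
C(I)/l(-55) - 2415/E = -11/(2*(5 - 55)) - 2415/(-2094) = -11/2/(-50) - 2415*(-1/2094) = -11/2*(-1/50) + 805/698 = 11/100 + 805/698 = 44089/34900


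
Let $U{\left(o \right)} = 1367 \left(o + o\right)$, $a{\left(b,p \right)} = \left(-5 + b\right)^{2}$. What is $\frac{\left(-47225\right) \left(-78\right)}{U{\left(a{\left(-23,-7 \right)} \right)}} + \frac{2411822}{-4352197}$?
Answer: $\frac{285839497961}{245493230864} \approx 1.1643$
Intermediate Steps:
$U{\left(o \right)} = 2734 o$ ($U{\left(o \right)} = 1367 \cdot 2 o = 2734 o$)
$\frac{\left(-47225\right) \left(-78\right)}{U{\left(a{\left(-23,-7 \right)} \right)}} + \frac{2411822}{-4352197} = \frac{\left(-47225\right) \left(-78\right)}{2734 \left(-5 - 23\right)^{2}} + \frac{2411822}{-4352197} = \frac{3683550}{2734 \left(-28\right)^{2}} + 2411822 \left(- \frac{1}{4352197}\right) = \frac{3683550}{2734 \cdot 784} - \frac{126938}{229063} = \frac{3683550}{2143456} - \frac{126938}{229063} = 3683550 \cdot \frac{1}{2143456} - \frac{126938}{229063} = \frac{1841775}{1071728} - \frac{126938}{229063} = \frac{285839497961}{245493230864}$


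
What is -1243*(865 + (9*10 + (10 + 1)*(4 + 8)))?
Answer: -1351141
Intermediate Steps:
-1243*(865 + (9*10 + (10 + 1)*(4 + 8))) = -1243*(865 + (90 + 11*12)) = -1243*(865 + (90 + 132)) = -1243*(865 + 222) = -1243*1087 = -1351141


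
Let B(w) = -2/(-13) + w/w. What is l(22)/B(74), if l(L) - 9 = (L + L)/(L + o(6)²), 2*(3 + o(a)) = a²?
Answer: 2267/285 ≈ 7.9544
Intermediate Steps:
o(a) = -3 + a²/2
B(w) = 15/13 (B(w) = -2*(-1/13) + 1 = 2/13 + 1 = 15/13)
l(L) = 9 + 2*L/(225 + L) (l(L) = 9 + (L + L)/(L + (-3 + (½)*6²)²) = 9 + (2*L)/(L + (-3 + (½)*36)²) = 9 + (2*L)/(L + (-3 + 18)²) = 9 + (2*L)/(L + 15²) = 9 + (2*L)/(L + 225) = 9 + (2*L)/(225 + L) = 9 + 2*L/(225 + L))
l(22)/B(74) = ((2025 + 11*22)/(225 + 22))/(15/13) = ((2025 + 242)/247)*(13/15) = ((1/247)*2267)*(13/15) = (2267/247)*(13/15) = 2267/285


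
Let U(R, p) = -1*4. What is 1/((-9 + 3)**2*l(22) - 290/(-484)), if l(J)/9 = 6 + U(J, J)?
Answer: 242/156961 ≈ 0.0015418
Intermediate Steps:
U(R, p) = -4
l(J) = 18 (l(J) = 9*(6 - 4) = 9*2 = 18)
1/((-9 + 3)**2*l(22) - 290/(-484)) = 1/((-9 + 3)**2*18 - 290/(-484)) = 1/((-6)**2*18 - 290*(-1/484)) = 1/(36*18 + 145/242) = 1/(648 + 145/242) = 1/(156961/242) = 242/156961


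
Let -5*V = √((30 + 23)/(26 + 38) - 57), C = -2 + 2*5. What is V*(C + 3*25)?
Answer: -83*I*√3595/40 ≈ -124.41*I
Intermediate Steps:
C = 8 (C = -2 + 10 = 8)
V = -I*√3595/40 (V = -√((30 + 23)/(26 + 38) - 57)/5 = -√(53/64 - 57)/5 = -I*√3595/40 ≈ -1.499*I)
V*(C + 3*25) = (-I*√3595/40)*(8 + 3*25) = (-I*√3595/40)*(8 + 75) = -I*√3595/40*83 = -83*I*√3595/40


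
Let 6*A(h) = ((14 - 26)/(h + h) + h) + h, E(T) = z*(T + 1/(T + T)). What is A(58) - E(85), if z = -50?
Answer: 12629507/2958 ≈ 4269.6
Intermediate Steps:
E(T) = -50*T - 25/T (E(T) = -50*(T + 1/(T + T)) = -50*(T + 1/(2*T)) = -50*T - 25/T)
A(h) = -1/h + h/3 (A(h) = (((14 - 26)/(h + h) + h) + h)/6 = ((-12*1/(2*h) + h) + h)/6 = ((-6/h + h) + h)/6 = ((h - 6/h) + h)/6 = (-6/h + 2*h)/6 = -1/h + h/3)
A(58) - E(85) = (-1/58 + (⅓)*58) - (-50*85 - 25/85) = (-1*1/58 + 58/3) - (-4250 - 25*1/85) = (-1/58 + 58/3) - (-4250 - 5/17) = 3361/174 - 1*(-72255/17) = 3361/174 + 72255/17 = 12629507/2958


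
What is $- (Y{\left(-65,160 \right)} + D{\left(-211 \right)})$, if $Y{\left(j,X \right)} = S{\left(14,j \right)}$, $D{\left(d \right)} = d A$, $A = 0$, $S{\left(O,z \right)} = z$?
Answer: $65$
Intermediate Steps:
$D{\left(d \right)} = 0$ ($D{\left(d \right)} = d 0 = 0$)
$Y{\left(j,X \right)} = j$
$- (Y{\left(-65,160 \right)} + D{\left(-211 \right)}) = - (-65 + 0) = \left(-1\right) \left(-65\right) = 65$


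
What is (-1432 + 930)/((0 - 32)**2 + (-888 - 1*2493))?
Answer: 502/2357 ≈ 0.21298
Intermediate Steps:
(-1432 + 930)/((0 - 32)**2 + (-888 - 1*2493)) = -502/((-32)**2 + (-888 - 2493)) = -502/(1024 - 3381) = -502/(-2357) = -502*(-1/2357) = 502/2357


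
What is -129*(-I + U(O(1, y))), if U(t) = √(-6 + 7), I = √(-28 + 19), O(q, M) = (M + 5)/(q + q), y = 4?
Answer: -129 + 387*I ≈ -129.0 + 387.0*I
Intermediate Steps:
O(q, M) = (5 + M)/(2*q) (O(q, M) = (5 + M)/((2*q)) = (5 + M)*(1/(2*q)) = (5 + M)/(2*q))
I = 3*I (I = √(-9) = 3*I ≈ 3.0*I)
U(t) = 1 (U(t) = √1 = 1)
-129*(-I + U(O(1, y))) = -129*(-3*I + 1) = -129*(1 - 3*I) = -129 + 387*I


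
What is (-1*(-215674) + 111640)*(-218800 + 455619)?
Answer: 77514174166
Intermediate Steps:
(-1*(-215674) + 111640)*(-218800 + 455619) = (215674 + 111640)*236819 = 327314*236819 = 77514174166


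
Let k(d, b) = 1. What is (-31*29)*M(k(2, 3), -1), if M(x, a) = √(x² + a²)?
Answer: -899*√2 ≈ -1271.4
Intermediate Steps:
M(x, a) = √(a² + x²)
(-31*29)*M(k(2, 3), -1) = (-31*29)*√((-1)² + 1²) = -899*√(1 + 1) = -899*√2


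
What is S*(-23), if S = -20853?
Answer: 479619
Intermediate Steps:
S*(-23) = -20853*(-23) = 479619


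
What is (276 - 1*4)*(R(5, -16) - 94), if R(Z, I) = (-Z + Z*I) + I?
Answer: -53040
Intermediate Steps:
R(Z, I) = I - Z + I*Z (R(Z, I) = (-Z + I*Z) + I = I - Z + I*Z)
(276 - 1*4)*(R(5, -16) - 94) = (276 - 1*4)*((-16 - 1*5 - 16*5) - 94) = (276 - 4)*((-16 - 5 - 80) - 94) = 272*(-101 - 94) = 272*(-195) = -53040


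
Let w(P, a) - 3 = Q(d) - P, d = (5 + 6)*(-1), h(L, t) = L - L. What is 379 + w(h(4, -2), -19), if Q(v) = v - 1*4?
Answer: 367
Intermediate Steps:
h(L, t) = 0
d = -11 (d = 11*(-1) = -11)
Q(v) = -4 + v (Q(v) = v - 4 = -4 + v)
w(P, a) = -12 - P (w(P, a) = 3 + ((-4 - 11) - P) = 3 + (-15 - P) = -12 - P)
379 + w(h(4, -2), -19) = 379 + (-12 - 1*0) = 379 + (-12 + 0) = 379 - 12 = 367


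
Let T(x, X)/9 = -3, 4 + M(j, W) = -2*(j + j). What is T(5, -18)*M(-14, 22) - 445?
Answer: -1849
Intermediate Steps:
M(j, W) = -4 - 4*j (M(j, W) = -4 - 2*(j + j) = -4 - 4*j)
T(x, X) = -27 (T(x, X) = 9*(-3) = -27)
T(5, -18)*M(-14, 22) - 445 = -27*(-4 - 4*(-14)) - 445 = -27*(-4 + 56) - 445 = -27*52 - 445 = -1404 - 445 = -1849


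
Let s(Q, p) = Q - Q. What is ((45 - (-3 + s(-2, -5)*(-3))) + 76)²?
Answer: 15376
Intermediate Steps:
s(Q, p) = 0
((45 - (-3 + s(-2, -5)*(-3))) + 76)² = ((45 - (-3 + 0*(-3))) + 76)² = ((45 - (-3 + 0)) + 76)² = ((45 - 1*(-3)) + 76)² = ((45 + 3) + 76)² = (48 + 76)² = 124² = 15376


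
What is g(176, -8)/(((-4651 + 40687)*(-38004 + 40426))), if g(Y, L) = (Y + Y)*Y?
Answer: 704/991809 ≈ 0.00070981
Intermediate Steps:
g(Y, L) = 2*Y**2 (g(Y, L) = (2*Y)*Y = 2*Y**2)
g(176, -8)/(((-4651 + 40687)*(-38004 + 40426))) = (2*176**2)/(((-4651 + 40687)*(-38004 + 40426))) = (2*30976)/((36036*2422)) = 61952/87279192 = 61952*(1/87279192) = 704/991809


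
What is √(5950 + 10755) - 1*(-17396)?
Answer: 17396 + √16705 ≈ 17525.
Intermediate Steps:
√(5950 + 10755) - 1*(-17396) = √16705 + 17396 = 17396 + √16705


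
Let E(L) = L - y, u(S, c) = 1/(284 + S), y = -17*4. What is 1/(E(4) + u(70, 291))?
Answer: 354/25489 ≈ 0.013888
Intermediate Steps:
y = -68
E(L) = 68 + L (E(L) = L - 1*(-68) = L + 68 = 68 + L)
1/(E(4) + u(70, 291)) = 1/((68 + 4) + 1/(284 + 70)) = 1/(72 + 1/354) = 1/(25489/354) = 354/25489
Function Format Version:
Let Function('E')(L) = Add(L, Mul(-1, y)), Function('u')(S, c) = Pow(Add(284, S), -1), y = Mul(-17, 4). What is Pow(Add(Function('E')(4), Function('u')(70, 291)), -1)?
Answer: Rational(354, 25489) ≈ 0.013888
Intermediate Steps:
y = -68
Function('E')(L) = Add(68, L) (Function('E')(L) = Add(L, Mul(-1, -68)) = Add(L, 68) = Add(68, L))
Pow(Add(Function('E')(4), Function('u')(70, 291)), -1) = Pow(Add(Add(68, 4), Pow(Add(284, 70), -1)), -1) = Pow(Add(72, Pow(354, -1)), -1) = Pow(Add(72, Rational(1, 354)), -1) = Pow(Rational(25489, 354), -1) = Rational(354, 25489)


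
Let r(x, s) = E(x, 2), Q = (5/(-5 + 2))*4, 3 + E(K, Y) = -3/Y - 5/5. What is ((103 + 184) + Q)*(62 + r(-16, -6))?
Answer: 95033/6 ≈ 15839.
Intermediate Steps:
E(K, Y) = -4 - 3/Y (E(K, Y) = -3 + (-3/Y - 5/5) = -3 + (-3/Y - 5*1/5) = -3 + (-3/Y - 1) = -3 + (-1 - 3/Y) = -4 - 3/Y)
Q = -20/3 (Q = (5/(-3))*4 = (5*(-1/3))*4 = -5/3*4 = -20/3 ≈ -6.6667)
r(x, s) = -11/2 (r(x, s) = -4 - 3/2 = -11/2)
((103 + 184) + Q)*(62 + r(-16, -6)) = ((103 + 184) - 20/3)*(62 - 11/2) = (287 - 20/3)*(113/2) = (841/3)*(113/2) = 95033/6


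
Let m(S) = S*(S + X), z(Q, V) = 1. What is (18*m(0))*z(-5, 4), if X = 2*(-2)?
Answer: 0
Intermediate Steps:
X = -4
m(S) = S*(-4 + S) (m(S) = S*(S - 4) = S*(-4 + S))
(18*m(0))*z(-5, 4) = (18*(0*(-4 + 0)))*1 = (18*(0*(-4)))*1 = (18*0)*1 = 0*1 = 0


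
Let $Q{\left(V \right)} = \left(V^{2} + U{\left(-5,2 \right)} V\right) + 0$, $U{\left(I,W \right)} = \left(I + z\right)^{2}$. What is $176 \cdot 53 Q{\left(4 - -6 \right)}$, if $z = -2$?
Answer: $5503520$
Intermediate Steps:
$U{\left(I,W \right)} = \left(-2 + I\right)^{2}$ ($U{\left(I,W \right)} = \left(I - 2\right)^{2} = \left(-2 + I\right)^{2}$)
$Q{\left(V \right)} = V^{2} + 49 V$ ($Q{\left(V \right)} = \left(V^{2} + \left(-2 - 5\right)^{2} V\right) + 0 = \left(V^{2} + \left(-7\right)^{2} V\right) + 0 = \left(V^{2} + 49 V\right) + 0 = V^{2} + 49 V$)
$176 \cdot 53 Q{\left(4 - -6 \right)} = 176 \cdot 53 \left(4 - -6\right) \left(49 + \left(4 - -6\right)\right) = 9328 \left(4 + 6\right) \left(49 + \left(4 + 6\right)\right) = 9328 \cdot 10 \left(49 + 10\right) = 9328 \cdot 10 \cdot 59 = 9328 \cdot 590 = 5503520$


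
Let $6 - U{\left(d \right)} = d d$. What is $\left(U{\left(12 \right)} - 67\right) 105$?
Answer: $-21525$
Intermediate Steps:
$U{\left(d \right)} = 6 - d^{2}$ ($U{\left(d \right)} = 6 - d d = 6 - d^{2}$)
$\left(U{\left(12 \right)} - 67\right) 105 = \left(\left(6 - 12^{2}\right) - 67\right) 105 = \left(\left(6 - 144\right) - 67\right) 105 = \left(-138 - 67\right) 105 = \left(-205\right) 105 = -21525$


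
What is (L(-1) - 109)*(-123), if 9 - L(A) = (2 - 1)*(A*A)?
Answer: 12423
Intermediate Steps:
L(A) = 9 - A**2 (L(A) = 9 - (2 - 1)*A*A = 9 - A**2)
(L(-1) - 109)*(-123) = ((9 - 1*(-1)**2) - 109)*(-123) = ((9 - 1*1) - 109)*(-123) = ((9 - 1) - 109)*(-123) = (8 - 109)*(-123) = -101*(-123) = 12423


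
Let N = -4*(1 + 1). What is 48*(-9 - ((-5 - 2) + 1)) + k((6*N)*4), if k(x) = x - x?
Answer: -144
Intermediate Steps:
N = -8 (N = -4*2 = -8)
k(x) = 0
48*(-9 - ((-5 - 2) + 1)) + k((6*N)*4) = 48*(-9 - ((-5 - 2) + 1)) + 0 = 48*(-9 - (-7 + 1)) + 0 = 48*(-9 - 1*(-6)) + 0 = 48*(-9 + 6) + 0 = 48*(-3) + 0 = -144 + 0 = -144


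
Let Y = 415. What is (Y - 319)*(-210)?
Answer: -20160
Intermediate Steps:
(Y - 319)*(-210) = (415 - 319)*(-210) = 96*(-210) = -20160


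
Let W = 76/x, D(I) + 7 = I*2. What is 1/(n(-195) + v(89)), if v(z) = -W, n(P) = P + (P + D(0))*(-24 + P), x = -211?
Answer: 211/9293149 ≈ 2.2705e-5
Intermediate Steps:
D(I) = -7 + 2*I (D(I) = -7 + I*2 = -7 + 2*I)
n(P) = P + (-24 + P)*(-7 + P) (n(P) = P + (P + (-7 + 2*0))*(-24 + P) = P + (P + (-7 + 0))*(-24 + P) = P + (P - 7)*(-24 + P) = P + (-7 + P)*(-24 + P) = P + (-24 + P)*(-7 + P))
W = -76/211 (W = 76/(-211) = 76*(-1/211) = -76/211 ≈ -0.36019)
v(z) = 76/211 (v(z) = -1*(-76/211) = 76/211)
1/(n(-195) + v(89)) = 1/((168 + (-195)² - 30*(-195)) + 76/211) = 1/((168 + 38025 + 5850) + 76/211) = 1/(44043 + 76/211) = 1/(9293149/211) = 211/9293149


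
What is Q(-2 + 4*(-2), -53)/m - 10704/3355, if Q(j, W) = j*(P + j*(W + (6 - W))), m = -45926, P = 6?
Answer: -246701802/77040865 ≈ -3.2022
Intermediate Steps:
Q(j, W) = j*(6 + 6*j) (Q(j, W) = j*(6 + j*(W + (6 - W))) = j*(6 + j*6) = j*(6 + 6*j))
Q(-2 + 4*(-2), -53)/m - 10704/3355 = (6*(-2 + 4*(-2))*(1 + (-2 + 4*(-2))))/(-45926) - 10704/3355 = (6*(-2 - 8)*(1 + (-2 - 8)))*(-1/45926) - 10704*1/3355 = (6*(-10)*(1 - 10))*(-1/45926) - 10704/3355 = (6*(-10)*(-9))*(-1/45926) - 10704/3355 = 540*(-1/45926) - 10704/3355 = -270/22963 - 10704/3355 = -246701802/77040865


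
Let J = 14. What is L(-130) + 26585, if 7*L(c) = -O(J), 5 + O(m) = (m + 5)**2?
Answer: 185739/7 ≈ 26534.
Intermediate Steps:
O(m) = -5 + (5 + m)**2 (O(m) = -5 + (m + 5)**2 = -5 + (5 + m)**2)
L(c) = -356/7 (L(c) = (-(-5 + (5 + 14)**2))/7 = (-(-5 + 19**2))/7 = (-(-5 + 361))/7 = (-1*356)/7 = (1/7)*(-356) = -356/7)
L(-130) + 26585 = -356/7 + 26585 = 185739/7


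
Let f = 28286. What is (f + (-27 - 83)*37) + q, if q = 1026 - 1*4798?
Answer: 20444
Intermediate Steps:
q = -3772 (q = 1026 - 4798 = -3772)
(f + (-27 - 83)*37) + q = (28286 + (-27 - 83)*37) - 3772 = (28286 - 110*37) - 3772 = (28286 - 4070) - 3772 = 24216 - 3772 = 20444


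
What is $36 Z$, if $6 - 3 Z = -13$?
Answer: $228$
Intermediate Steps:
$Z = \frac{19}{3}$ ($Z = 2 - - \frac{13}{3} = 2 + \frac{13}{3} = \frac{19}{3} \approx 6.3333$)
$36 Z = 36 \cdot \frac{19}{3} = 228$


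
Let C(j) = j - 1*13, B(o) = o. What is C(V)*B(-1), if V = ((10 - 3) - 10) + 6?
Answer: 10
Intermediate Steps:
V = 3 (V = (7 - 10) + 6 = -3 + 6 = 3)
C(j) = -13 + j (C(j) = j - 13 = -13 + j)
C(V)*B(-1) = (-13 + 3)*(-1) = -10*(-1) = 10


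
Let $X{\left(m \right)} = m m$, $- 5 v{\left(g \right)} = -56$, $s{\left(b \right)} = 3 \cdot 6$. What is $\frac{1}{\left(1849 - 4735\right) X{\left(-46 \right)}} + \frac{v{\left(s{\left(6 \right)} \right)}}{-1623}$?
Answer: $- \frac{37998619}{5506276360} \approx -0.006901$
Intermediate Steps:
$s{\left(b \right)} = 18$
$v{\left(g \right)} = \frac{56}{5}$ ($v{\left(g \right)} = \left(- \frac{1}{5}\right) \left(-56\right) = \frac{56}{5}$)
$X{\left(m \right)} = m^{2}$
$\frac{1}{\left(1849 - 4735\right) X{\left(-46 \right)}} + \frac{v{\left(s{\left(6 \right)} \right)}}{-1623} = \frac{1}{\left(1849 - 4735\right) \left(-46\right)^{2}} + \frac{56}{5 \left(-1623\right)} = \frac{1}{\left(-2886\right) 2116} + \frac{56}{5} \left(- \frac{1}{1623}\right) = \left(- \frac{1}{2886}\right) \frac{1}{2116} - \frac{56}{8115} = - \frac{1}{6106776} - \frac{56}{8115} = - \frac{37998619}{5506276360}$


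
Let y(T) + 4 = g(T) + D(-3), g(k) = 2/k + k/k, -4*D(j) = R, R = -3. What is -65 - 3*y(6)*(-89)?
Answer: -2307/4 ≈ -576.75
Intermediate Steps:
D(j) = ¾ (D(j) = -¼*(-3) = ¾)
g(k) = 1 + 2/k (g(k) = 2/k + 1 = 1 + 2/k)
y(T) = -13/4 + (2 + T)/T (y(T) = -4 + ((2 + T)/T + ¾) = -4 + (¾ + (2 + T)/T) = -13/4 + (2 + T)/T)
-65 - 3*y(6)*(-89) = -65 - 3*(-9/4 + 2/6)*(-89) = -65 - 3*(-9/4 + 2*(⅙))*(-89) = -65 - 3*(-9/4 + ⅓)*(-89) = -65 - 3*(-23/12)*(-89) = -65 + (23/4)*(-89) = -65 - 2047/4 = -2307/4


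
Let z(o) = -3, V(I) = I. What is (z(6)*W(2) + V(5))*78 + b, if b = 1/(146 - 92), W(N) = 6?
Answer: -54755/54 ≈ -1014.0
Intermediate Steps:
b = 1/54 ≈ 0.018519
(z(6)*W(2) + V(5))*78 + b = (-3*6 + 5)*78 + 1/54 = (-18 + 5)*78 + 1/54 = -13*78 + 1/54 = -1014 + 1/54 = -54755/54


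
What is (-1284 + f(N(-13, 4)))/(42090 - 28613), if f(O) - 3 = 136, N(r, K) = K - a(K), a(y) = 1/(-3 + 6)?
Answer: -1145/13477 ≈ -0.084960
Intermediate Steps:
a(y) = ⅓ (a(y) = 1/3 = ⅓)
N(r, K) = -⅓ + K (N(r, K) = K - 1*⅓ = K - ⅓ = -⅓ + K)
f(O) = 139 (f(O) = 3 + 136 = 139)
(-1284 + f(N(-13, 4)))/(42090 - 28613) = (-1284 + 139)/(42090 - 28613) = -1145/13477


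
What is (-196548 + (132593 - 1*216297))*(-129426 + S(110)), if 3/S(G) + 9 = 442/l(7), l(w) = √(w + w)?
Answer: 3522545064141852/97115 - 185807076*√14/97115 ≈ 3.6272e+10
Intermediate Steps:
l(w) = √2*√w (l(w) = √(2*w) = √2*√w)
S(G) = 3/(-9 + 221*√14/7) (S(G) = 3/(-9 + 442/((√2*√7))) = 3/(-9 + 442/(√14)) = 3/(-9 + 442*(√14/14)) = 3/(-9 + 221*√14/7))
(-196548 + (132593 - 1*216297))*(-129426 + S(110)) = (-196548 + (132593 - 1*216297))*(-129426 + (189/97115 + 663*√14/97115)) = (-196548 + (132593 - 216297))*(-12569205801/97115 + 663*√14/97115) = (-196548 - 83704)*(-12569205801/97115 + 663*√14/97115) = -280252*(-12569205801/97115 + 663*√14/97115) = 3522545064141852/97115 - 185807076*√14/97115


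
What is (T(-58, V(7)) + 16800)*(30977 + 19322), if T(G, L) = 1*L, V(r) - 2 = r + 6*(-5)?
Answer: 843966921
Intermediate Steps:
V(r) = -28 + r (V(r) = 2 + (r + 6*(-5)) = 2 + (r - 30) = 2 + (-30 + r) = -28 + r)
T(G, L) = L
(T(-58, V(7)) + 16800)*(30977 + 19322) = ((-28 + 7) + 16800)*(30977 + 19322) = (-21 + 16800)*50299 = 16779*50299 = 843966921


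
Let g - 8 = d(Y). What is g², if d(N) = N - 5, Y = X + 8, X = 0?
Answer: 121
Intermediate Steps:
Y = 8 (Y = 0 + 8 = 8)
d(N) = -5 + N
g = 11 (g = 8 + (-5 + 8) = 8 + 3 = 11)
g² = 11² = 121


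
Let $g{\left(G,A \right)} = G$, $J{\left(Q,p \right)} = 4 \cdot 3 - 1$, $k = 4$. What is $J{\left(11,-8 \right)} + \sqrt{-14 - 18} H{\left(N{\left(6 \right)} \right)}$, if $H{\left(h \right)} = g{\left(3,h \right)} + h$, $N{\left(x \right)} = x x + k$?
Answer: $11 + 172 i \sqrt{2} \approx 11.0 + 243.24 i$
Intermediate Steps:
$J{\left(Q,p \right)} = 11$ ($J{\left(Q,p \right)} = 12 - 1 = 11$)
$N{\left(x \right)} = 4 + x^{2}$ ($N{\left(x \right)} = x x + 4 = x^{2} + 4 = 4 + x^{2}$)
$H{\left(h \right)} = 3 + h$
$J{\left(11,-8 \right)} + \sqrt{-14 - 18} H{\left(N{\left(6 \right)} \right)} = 11 + \sqrt{-14 - 18} \left(3 + \left(4 + 6^{2}\right)\right) = 11 + \sqrt{-32} \left(3 + \left(4 + 36\right)\right) = 11 + 4 i \sqrt{2} \left(3 + 40\right) = 11 + 4 i \sqrt{2} \cdot 43 = 11 + 172 i \sqrt{2}$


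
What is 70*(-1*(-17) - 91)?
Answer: -5180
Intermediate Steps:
70*(-1*(-17) - 91) = 70*(17 - 91) = 70*(-74) = -5180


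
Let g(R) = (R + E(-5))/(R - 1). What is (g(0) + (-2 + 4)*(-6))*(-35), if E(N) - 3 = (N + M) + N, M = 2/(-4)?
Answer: 315/2 ≈ 157.50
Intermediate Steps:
M = -1/2 (M = 2*(-1/4) = -1/2 ≈ -0.50000)
E(N) = 5/2 + 2*N (E(N) = 3 + ((N - 1/2) + N) = 3 + ((-1/2 + N) + N) = 3 + (-1/2 + 2*N) = 5/2 + 2*N)
g(R) = (-15/2 + R)/(-1 + R) (g(R) = (R + (5/2 + 2*(-5)))/(R - 1) = (R + (5/2 - 10))/(-1 + R) = (R - 15/2)/(-1 + R) = (-15/2 + R)/(-1 + R))
(g(0) + (-2 + 4)*(-6))*(-35) = ((-15/2 + 0)/(-1 + 0) + (-2 + 4)*(-6))*(-35) = (-15/2/(-1) + 2*(-6))*(-35) = (-1*(-15/2) - 12)*(-35) = (15/2 - 12)*(-35) = -9/2*(-35) = 315/2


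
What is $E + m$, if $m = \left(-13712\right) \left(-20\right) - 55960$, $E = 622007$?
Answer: $840287$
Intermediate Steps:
$m = 218280$ ($m = 274240 - 55960 = 218280$)
$E + m = 622007 + 218280 = 840287$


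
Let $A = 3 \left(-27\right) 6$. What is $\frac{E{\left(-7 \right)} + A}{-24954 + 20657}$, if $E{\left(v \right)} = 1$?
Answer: $\frac{485}{4297} \approx 0.11287$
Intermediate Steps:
$A = -486$ ($A = \left(-81\right) 6 = -486$)
$\frac{E{\left(-7 \right)} + A}{-24954 + 20657} = \frac{1 - 486}{-24954 + 20657} = - \frac{485}{-4297} = \left(-485\right) \left(- \frac{1}{4297}\right) = \frac{485}{4297}$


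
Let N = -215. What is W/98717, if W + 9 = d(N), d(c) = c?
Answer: -224/98717 ≈ -0.0022691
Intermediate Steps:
W = -224 (W = -9 - 215 = -224)
W/98717 = -224/98717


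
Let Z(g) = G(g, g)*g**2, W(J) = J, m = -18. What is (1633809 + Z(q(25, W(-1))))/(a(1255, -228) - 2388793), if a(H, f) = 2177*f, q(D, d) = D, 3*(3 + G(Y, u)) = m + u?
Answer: -4900177/8655447 ≈ -0.56614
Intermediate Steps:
G(Y, u) = -9 + u/3 (G(Y, u) = -3 + (-18 + u)/3 = -3 + (-6 + u/3) = -9 + u/3)
Z(g) = g**2*(-9 + g/3) (Z(g) = (-9 + g/3)*g**2 = g**2*(-9 + g/3))
(1633809 + Z(q(25, W(-1))))/(a(1255, -228) - 2388793) = (1633809 + (1/3)*25**2*(-27 + 25))/(2177*(-228) - 2388793) = (1633809 + (1/3)*625*(-2))/(-496356 - 2388793) = (1633809 - 1250/3)/(-2885149) = (4900177/3)*(-1/2885149) = -4900177/8655447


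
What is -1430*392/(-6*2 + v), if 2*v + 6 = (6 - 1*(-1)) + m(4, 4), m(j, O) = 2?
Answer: 160160/3 ≈ 53387.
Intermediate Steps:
v = 3/2 (v = -3 + ((6 - 1*(-1)) + 2)/2 = -3 + ((6 + 1) + 2)/2 = -3 + (7 + 2)/2 = -3 + (1/2)*9 = -3 + 9/2 = 3/2 ≈ 1.5000)
-1430*392/(-6*2 + v) = -1430*392/(-6*2 + 3/2) = -1430*392/(-12 + 3/2) = -1430/((1/392)*(-21/2)) = -1430/(-3/112) = -1430*(-112/3) = 160160/3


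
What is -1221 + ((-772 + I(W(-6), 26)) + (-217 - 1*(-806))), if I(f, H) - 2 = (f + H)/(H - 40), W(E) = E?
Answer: -9824/7 ≈ -1403.4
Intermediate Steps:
I(f, H) = 2 + (H + f)/(-40 + H) (I(f, H) = 2 + (f + H)/(H - 40) = 2 + (H + f)/(-40 + H))
-1221 + ((-772 + I(W(-6), 26)) + (-217 - 1*(-806))) = -1221 + ((-772 + (-80 - 6 + 3*26)/(-40 + 26)) + (-217 - 1*(-806))) = -1221 + ((-772 + (-80 - 6 + 78)/(-14)) + (-217 + 806)) = -1221 + ((-772 - 1/14*(-8)) + 589) = -1221 + ((-772 + 4/7) + 589) = -1221 + (-5400/7 + 589) = -1221 - 1277/7 = -9824/7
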